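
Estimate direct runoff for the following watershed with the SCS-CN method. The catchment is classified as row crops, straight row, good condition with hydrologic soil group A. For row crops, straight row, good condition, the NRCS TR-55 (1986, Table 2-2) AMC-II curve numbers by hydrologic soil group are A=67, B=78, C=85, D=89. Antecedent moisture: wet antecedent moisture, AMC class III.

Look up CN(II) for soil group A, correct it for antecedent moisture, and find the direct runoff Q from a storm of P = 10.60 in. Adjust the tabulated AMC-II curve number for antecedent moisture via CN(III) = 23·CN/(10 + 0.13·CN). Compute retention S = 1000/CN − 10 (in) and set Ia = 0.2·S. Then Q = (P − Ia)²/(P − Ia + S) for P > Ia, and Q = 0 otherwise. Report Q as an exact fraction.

NRCS table: row crops, straight row, good condition, soil group A → CN(II) = 67
Adjust CN=67 to AMC III: 23·67/(10 + 0.13·67) → 1541 ÷ (1871/100) = 154100/1871 ≈ 82.362
Retention S: 1000/CN − 10 with CN=82.362 → S = 3300/1541 ≈ 2.141 in
Ia = 0.2S: 0.2·2.141 = 0.428 in (exactly 660/1541)
P − Ia = 10.600 − 0.428 = 78373/7705 ≈ 10.172 in (> 0, runoff occurs)
Runoff Q = (P−Ia)²/(P−Ia+S) = (10.172)²/(10.172+2.141) = 6142327129/730996465 ≈ 8.403 in

Q = 6142327129/730996465 in ≈ 8.403 in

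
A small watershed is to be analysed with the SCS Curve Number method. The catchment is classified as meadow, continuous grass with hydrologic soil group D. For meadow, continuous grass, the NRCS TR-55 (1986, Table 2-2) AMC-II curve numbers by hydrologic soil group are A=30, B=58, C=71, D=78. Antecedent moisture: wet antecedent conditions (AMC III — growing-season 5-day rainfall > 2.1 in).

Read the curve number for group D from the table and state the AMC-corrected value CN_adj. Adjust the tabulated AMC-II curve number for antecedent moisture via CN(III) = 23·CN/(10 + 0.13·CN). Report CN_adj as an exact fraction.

NRCS table: meadow, continuous grass, soil group D → CN(II) = 78
Wet (AMC III): CN(III) = 23·78/(10 + 0.13·78) = 1794/(1007/50) = 89700/1007 ≈ 89.076

CN_adj = 89700/1007 ≈ 89.076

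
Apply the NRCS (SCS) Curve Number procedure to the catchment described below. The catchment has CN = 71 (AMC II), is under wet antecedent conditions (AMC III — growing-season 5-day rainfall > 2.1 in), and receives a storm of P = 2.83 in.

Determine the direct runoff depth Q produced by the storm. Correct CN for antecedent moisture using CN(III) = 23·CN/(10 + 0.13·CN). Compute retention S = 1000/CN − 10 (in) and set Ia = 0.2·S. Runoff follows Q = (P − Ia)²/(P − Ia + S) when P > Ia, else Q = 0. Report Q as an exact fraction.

Q = 163328331321/113352898700 in ≈ 1.441 in

Wet (AMC III): CN(III) = 23·71/(10 + 0.13·71) = 1633/(1923/100) = 163300/1923 ≈ 84.919
Retention S: 1000/CN − 10 with CN=84.919 → S = 2900/1633 ≈ 1.776 in
Initial abstraction Ia = S/5 = (2900/1633)/5 = 580/1633 ≈ 0.355 in
P − Ia = 2.830 − 0.355 = 404139/163300 ≈ 2.475 in (> 0, runoff occurs)
Q = (404139/163300)²/((404139/163300) + 2900/1633) = (163328331321/26666890000)/(694139/163300) = 163328331321/113352898700 in ≈ 1.441 in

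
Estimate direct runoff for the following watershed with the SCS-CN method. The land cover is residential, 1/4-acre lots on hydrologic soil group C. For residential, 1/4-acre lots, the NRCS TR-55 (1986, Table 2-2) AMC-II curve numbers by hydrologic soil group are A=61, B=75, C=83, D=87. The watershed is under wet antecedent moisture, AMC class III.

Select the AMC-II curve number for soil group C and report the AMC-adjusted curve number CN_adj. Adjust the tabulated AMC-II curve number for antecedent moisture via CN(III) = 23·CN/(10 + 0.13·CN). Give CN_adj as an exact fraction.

NRCS table: residential, 1/4-acre lots, soil group C → CN(II) = 83
Wet (AMC III): CN(III) = 23·83/(10 + 0.13·83) = 1909/(2079/100) = 190900/2079 ≈ 91.823

CN_adj = 190900/2079 ≈ 91.823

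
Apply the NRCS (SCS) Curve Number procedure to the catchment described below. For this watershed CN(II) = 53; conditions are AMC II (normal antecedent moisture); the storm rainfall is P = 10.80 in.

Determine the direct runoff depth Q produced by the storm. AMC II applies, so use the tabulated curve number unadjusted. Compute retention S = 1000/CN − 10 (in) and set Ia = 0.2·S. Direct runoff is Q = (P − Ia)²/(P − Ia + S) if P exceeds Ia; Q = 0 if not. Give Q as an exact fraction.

Q = 2860832/628315 in ≈ 4.553 in

CN(II) = 53; AMC II needs no correction.
S = 1000/53 − 10 = 470/53 in ≈ 8.868 in
Ia = 0.2S: 0.2·8.868 = 1.774 in (exactly 94/53)
P − Ia = 10.800 − 1.774 = 2392/265 ≈ 9.026 in (> 0, runoff occurs)
Runoff Q = (P−Ia)²/(P−Ia+S) = (9.026)²/(9.026+8.868) = 2860832/628315 ≈ 4.553 in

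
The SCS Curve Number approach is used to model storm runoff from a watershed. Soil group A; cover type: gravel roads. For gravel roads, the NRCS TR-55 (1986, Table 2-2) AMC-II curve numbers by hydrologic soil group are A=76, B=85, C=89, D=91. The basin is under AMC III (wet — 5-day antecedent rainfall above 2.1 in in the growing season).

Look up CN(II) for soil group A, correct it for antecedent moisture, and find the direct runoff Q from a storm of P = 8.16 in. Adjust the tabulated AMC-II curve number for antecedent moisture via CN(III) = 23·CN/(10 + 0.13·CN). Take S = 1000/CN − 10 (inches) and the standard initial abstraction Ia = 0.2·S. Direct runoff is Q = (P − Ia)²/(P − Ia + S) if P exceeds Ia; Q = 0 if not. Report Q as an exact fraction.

NRCS table: gravel roads, soil group A → CN(II) = 76
Adjust CN=76 to AMC III: 23·76/(10 + 0.13·76) → 1748 ÷ (497/25) = 43700/497 ≈ 87.928
S = 1000/(43700/497) − 10 = 600/437 in ≈ 1.373 in
Ia = 0.2·(600/437) = 120/437 in ≈ 0.275 in
Excess rainfall: 8.160 − 0.275 = 7.885 in; P > Ia so Q > 0
Q: (86148/10925)² ÷ (101148/10925) = 618456492/92086825 in (≈ 6.716 in)

Q = 618456492/92086825 in ≈ 6.716 in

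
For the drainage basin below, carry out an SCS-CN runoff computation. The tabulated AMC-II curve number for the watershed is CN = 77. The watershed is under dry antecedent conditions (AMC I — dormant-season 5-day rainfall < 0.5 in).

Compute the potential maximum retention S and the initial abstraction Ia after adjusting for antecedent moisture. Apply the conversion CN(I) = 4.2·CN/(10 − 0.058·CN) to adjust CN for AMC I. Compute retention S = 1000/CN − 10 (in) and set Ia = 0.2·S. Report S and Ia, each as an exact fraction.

Adjust CN=77 to AMC I: 4.2·77/(10 − 0.058·77) → (1617/5) ÷ (2767/500) = 161700/2767 ≈ 58.439
S = 1000/(161700/2767) − 10 = 11500/1617 in ≈ 7.112 in
Ia = 0.2·(11500/1617) = 2300/1617 in ≈ 1.422 in

S = 11500/1617 in ≈ 7.112 in; Ia = 2300/1617 in ≈ 1.422 in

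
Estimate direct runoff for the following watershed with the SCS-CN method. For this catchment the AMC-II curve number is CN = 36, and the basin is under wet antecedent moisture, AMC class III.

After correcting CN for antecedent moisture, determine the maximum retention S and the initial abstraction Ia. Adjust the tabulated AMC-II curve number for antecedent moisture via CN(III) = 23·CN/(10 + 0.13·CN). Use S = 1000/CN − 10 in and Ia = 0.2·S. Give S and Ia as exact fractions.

S = 1600/207 in ≈ 7.729 in; Ia = 320/207 in ≈ 1.546 in

Wet (AMC III): CN(III) = 23·36/(10 + 0.13·36) = 828/(367/25) = 20700/367 ≈ 56.403
Retention S: 1000/CN − 10 with CN=56.403 → S = 1600/207 ≈ 7.729 in
Ia = 0.2·(1600/207) = 320/207 in ≈ 1.546 in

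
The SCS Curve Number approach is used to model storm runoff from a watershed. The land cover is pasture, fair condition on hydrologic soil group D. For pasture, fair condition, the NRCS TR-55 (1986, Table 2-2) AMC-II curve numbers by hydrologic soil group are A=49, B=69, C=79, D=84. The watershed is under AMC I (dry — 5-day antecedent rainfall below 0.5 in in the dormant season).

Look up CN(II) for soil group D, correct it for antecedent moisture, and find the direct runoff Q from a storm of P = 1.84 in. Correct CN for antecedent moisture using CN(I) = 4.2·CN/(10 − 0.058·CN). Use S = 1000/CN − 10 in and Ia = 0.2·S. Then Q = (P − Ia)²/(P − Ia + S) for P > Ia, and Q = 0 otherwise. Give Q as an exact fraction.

Q = 52900898/332326575 in ≈ 0.159 in

NRCS table: pasture, fair condition, soil group D → CN(II) = 84
Adjust CN=84 to AMC I: 4.2·84/(10 − 0.058·84) → (1764/5) ÷ (641/125) = 44100/641 ≈ 68.799
Max retention: S = 1000/(44100/641) − 10 = 2000/441 in (≈ 4.535 in)
Ia = 0.2S: 0.2·4.535 = 0.907 in (exactly 400/441)
Excess rainfall: 1.840 − 0.907 = 0.933 in; P > Ia so Q > 0
Q = (10286/11025)²/((10286/11025) + 2000/441) = (105801796/121550625)/(60286/11025) = 52900898/332326575 in ≈ 0.159 in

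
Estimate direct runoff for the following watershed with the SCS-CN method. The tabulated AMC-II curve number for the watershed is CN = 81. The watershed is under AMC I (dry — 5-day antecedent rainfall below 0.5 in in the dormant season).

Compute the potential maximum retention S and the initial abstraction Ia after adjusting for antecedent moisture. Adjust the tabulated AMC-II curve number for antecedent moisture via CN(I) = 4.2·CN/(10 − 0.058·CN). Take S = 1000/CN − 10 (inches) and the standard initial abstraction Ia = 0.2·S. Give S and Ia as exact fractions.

Adjust CN=81 to AMC I: 4.2·81/(10 − 0.058·81) → (1701/5) ÷ (2651/500) = 170100/2651 ≈ 64.164
Max retention: S = 1000/(170100/2651) − 10 = 9500/1701 in (≈ 5.585 in)
Initial abstraction Ia = S/5 = (9500/1701)/5 = 1900/1701 ≈ 1.117 in

S = 9500/1701 in ≈ 5.585 in; Ia = 1900/1701 in ≈ 1.117 in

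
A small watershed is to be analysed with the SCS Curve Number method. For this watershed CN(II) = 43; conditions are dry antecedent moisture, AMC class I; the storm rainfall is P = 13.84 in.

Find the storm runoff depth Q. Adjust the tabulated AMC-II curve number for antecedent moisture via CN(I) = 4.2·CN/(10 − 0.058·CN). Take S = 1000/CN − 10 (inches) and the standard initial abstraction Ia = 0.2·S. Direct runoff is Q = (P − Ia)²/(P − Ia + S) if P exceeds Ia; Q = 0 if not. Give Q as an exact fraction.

CN(I) from CN(II)=43: (4.2·43)/(10 − 0.058·43) = 30100/1251 ≈ 24.061
S = 1000/(30100/1251) − 10 = 9500/301 in ≈ 31.561 in
Ia = 0.2·(9500/301) = 1900/301 in ≈ 6.312 in
P − Ia = 13.840 − 6.312 = 56646/7525 ≈ 7.528 in (> 0, runoff occurs)
Runoff Q = (P−Ia)²/(P−Ia+S) = (7.528)²/(7.528+31.561) = 1604384658/1106724325 ≈ 1.450 in

Q = 1604384658/1106724325 in ≈ 1.450 in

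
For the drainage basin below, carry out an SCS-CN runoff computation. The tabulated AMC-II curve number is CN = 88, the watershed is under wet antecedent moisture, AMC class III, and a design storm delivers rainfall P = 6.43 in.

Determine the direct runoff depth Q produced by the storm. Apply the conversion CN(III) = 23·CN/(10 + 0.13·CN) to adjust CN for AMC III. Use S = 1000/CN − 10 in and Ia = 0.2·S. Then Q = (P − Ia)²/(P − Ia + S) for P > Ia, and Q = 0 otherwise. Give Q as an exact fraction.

Q = 25497383041/4419378700 in ≈ 5.769 in

Wet (AMC III): CN(III) = 23·88/(10 + 0.13·88) = 2024/(536/25) = 6325/67 ≈ 94.403
Max retention: S = 1000/(6325/67) − 10 = 150/253 in (≈ 0.593 in)
Ia = 0.2S: 0.2·0.593 = 0.119 in (exactly 30/253)
Since P=6.430 > Ia=0.119: effective rainfall P−Ia = 159679/25300 in
Q = (159679/25300)²/((159679/25300) + 150/253) = (25497383041/640090000)/(174679/25300) = 25497383041/4419378700 in ≈ 5.769 in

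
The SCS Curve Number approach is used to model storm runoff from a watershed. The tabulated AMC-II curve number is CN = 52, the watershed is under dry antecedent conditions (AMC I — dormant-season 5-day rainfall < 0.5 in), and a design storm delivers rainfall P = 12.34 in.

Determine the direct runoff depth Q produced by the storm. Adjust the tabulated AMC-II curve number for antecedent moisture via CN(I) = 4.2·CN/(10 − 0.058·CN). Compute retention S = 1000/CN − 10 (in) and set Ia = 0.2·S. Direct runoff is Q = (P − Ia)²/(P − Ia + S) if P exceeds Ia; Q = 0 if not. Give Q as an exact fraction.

Adjust CN=52 to AMC I: 4.2·52/(10 − 0.058·52) → (1092/5) ÷ (873/125) = 9100/291 ≈ 31.271
S = 1000/(9100/291) − 10 = 2000/91 in ≈ 21.978 in
Ia = 0.2S: 0.2·21.978 = 4.396 in (exactly 400/91)
Since P=12.340 > Ia=4.396: effective rainfall P−Ia = 36147/4550 in
Q = (36147/4550)²/((36147/4550) + 2000/91) = (1306605609/20702500)/(136147/4550) = 1306605609/619468850 in ≈ 2.109 in

Q = 1306605609/619468850 in ≈ 2.109 in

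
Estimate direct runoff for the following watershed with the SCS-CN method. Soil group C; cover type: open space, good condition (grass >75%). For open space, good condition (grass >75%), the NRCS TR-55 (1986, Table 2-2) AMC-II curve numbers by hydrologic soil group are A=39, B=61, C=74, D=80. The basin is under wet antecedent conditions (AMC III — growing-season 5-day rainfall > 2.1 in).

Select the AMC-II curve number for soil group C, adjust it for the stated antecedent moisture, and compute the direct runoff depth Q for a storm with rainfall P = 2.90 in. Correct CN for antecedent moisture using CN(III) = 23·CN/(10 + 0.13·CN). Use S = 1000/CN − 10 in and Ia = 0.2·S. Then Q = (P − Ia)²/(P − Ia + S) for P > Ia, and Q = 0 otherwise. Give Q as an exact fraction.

NRCS table: open space, good condition (grass >75%), soil group C → CN(II) = 74
Adjust CN=74 to AMC III: 23·74/(10 + 0.13·74) → 1702 ÷ (981/50) = 85100/981 ≈ 86.748
Retention S: 1000/CN − 10 with CN=86.748 → S = 1300/851 ≈ 1.528 in
Ia = 0.2S: 0.2·1.528 = 0.306 in (exactly 260/851)
Since P=2.900 > Ia=0.306: effective rainfall P−Ia = 22079/8510 in
Runoff Q = (P−Ia)²/(P−Ia+S) = (2.594)²/(2.594+1.528) = 487482241/298522290 ≈ 1.633 in

Q = 487482241/298522290 in ≈ 1.633 in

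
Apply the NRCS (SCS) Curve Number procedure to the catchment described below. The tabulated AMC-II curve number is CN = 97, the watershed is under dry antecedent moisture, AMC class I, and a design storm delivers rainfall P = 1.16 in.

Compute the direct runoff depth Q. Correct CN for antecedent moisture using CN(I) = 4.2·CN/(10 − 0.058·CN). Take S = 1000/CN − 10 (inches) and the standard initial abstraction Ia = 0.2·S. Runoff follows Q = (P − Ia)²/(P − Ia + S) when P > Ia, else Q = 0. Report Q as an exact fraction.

Q = 295530481/504004725 in ≈ 0.586 in

Adjust CN=97 to AMC I: 4.2·97/(10 − 0.058·97) → (2037/5) ÷ (2187/500) = 67900/729 ≈ 93.141
Max retention: S = 1000/(67900/729) − 10 = 500/679 in (≈ 0.736 in)
Ia = 0.2·(500/679) = 100/679 in ≈ 0.147 in
Since P=1.160 > Ia=0.147: effective rainfall P−Ia = 17191/16975 in
Q = (17191/16975)²/((17191/16975) + 500/679) = (295530481/288150625)/(29691/16975) = 295530481/504004725 in ≈ 0.586 in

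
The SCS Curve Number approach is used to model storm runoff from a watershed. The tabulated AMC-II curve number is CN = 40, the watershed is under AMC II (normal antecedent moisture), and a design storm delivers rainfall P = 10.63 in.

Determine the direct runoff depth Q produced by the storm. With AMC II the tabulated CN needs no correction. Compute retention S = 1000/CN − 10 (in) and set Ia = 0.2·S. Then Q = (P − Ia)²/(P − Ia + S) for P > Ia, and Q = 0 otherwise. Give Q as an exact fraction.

Q = 582169/226300 in ≈ 2.573 in

Average conditions: CN = 40 (no AMC adjustment).
Max retention: S = 1000/40 − 10 = 15 in (≈ 15.000 in)
Ia = 0.2·15 = 3 in ≈ 3.000 in
Since P=10.630 > Ia=3.000: effective rainfall P−Ia = 763/100 in
Q: (763/100)² ÷ (2263/100) = 582169/226300 in (≈ 2.573 in)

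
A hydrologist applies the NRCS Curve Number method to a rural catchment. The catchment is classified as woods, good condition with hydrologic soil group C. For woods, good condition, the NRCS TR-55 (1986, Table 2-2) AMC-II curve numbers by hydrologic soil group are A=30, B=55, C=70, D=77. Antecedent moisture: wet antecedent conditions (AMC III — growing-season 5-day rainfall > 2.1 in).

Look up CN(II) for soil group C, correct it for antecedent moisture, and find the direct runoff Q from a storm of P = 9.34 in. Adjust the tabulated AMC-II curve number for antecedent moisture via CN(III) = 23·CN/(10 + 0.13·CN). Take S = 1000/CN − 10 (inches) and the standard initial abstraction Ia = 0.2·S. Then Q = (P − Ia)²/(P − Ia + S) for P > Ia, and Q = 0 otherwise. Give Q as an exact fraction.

NRCS table: woods, good condition, soil group C → CN(II) = 70
CN(III) from CN(II)=70: (23·70)/(10 + 0.13·70) = 16100/191 ≈ 84.293
Max retention: S = 1000/(16100/191) − 10 = 300/161 in (≈ 1.863 in)
Initial abstraction Ia = S/5 = (300/161)/5 = 60/161 ≈ 0.373 in
Since P=9.340 > Ia=0.373: effective rainfall P−Ia = 72187/8050 in
Runoff Q = (P−Ia)²/(P−Ia+S) = (8.967)²/(8.967+1.863) = 5210962969/701855350 ≈ 7.425 in

Q = 5210962969/701855350 in ≈ 7.425 in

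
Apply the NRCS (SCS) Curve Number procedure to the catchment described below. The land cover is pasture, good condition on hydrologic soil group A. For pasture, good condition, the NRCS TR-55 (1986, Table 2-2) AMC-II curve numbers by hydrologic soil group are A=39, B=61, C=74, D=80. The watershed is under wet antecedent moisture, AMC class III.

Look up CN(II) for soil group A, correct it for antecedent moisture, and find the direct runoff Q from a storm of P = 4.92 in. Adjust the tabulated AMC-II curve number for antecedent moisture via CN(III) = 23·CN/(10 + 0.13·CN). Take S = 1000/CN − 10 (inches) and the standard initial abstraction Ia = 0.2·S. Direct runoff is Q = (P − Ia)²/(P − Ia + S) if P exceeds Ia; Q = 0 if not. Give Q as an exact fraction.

Q = 6372988561/5210022675 in ≈ 1.223 in

NRCS table: pasture, good condition, soil group A → CN(II) = 39
Adjust CN=39 to AMC III: 23·39/(10 + 0.13·39) → 897 ÷ (1507/100) = 89700/1507 ≈ 59.522
Retention S: 1000/CN − 10 with CN=59.522 → S = 6100/897 ≈ 6.800 in
Initial abstraction Ia = S/5 = (6100/897)/5 = 1220/897 ≈ 1.360 in
Excess rainfall: 4.920 − 1.360 = 3.560 in; P > Ia so Q > 0
Q: (79831/22425)² ÷ (232331/22425) = 6372988561/5210022675 in (≈ 1.223 in)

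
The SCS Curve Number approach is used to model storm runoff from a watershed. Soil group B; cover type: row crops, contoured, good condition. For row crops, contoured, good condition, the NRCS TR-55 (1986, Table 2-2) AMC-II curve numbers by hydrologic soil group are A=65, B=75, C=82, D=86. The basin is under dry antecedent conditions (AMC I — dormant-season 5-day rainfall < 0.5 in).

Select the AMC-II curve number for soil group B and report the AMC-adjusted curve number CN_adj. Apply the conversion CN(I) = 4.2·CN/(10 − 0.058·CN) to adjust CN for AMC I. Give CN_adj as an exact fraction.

CN_adj = 6300/113 ≈ 55.752

NRCS table: row crops, contoured, good condition, soil group B → CN(II) = 75
CN(I) from CN(II)=75: (4.2·75)/(10 − 0.058·75) = 6300/113 ≈ 55.752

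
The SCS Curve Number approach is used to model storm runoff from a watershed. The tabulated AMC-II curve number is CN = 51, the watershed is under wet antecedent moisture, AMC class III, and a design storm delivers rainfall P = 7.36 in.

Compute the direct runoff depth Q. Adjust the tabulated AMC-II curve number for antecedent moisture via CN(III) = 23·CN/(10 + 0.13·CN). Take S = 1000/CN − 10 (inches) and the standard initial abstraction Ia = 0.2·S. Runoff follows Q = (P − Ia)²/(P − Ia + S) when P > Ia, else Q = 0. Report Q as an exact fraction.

CN(III) from CN(II)=51: (23·51)/(10 + 0.13·51) = 117300/1663 ≈ 70.535
Retention S: 1000/CN − 10 with CN=70.535 → S = 4900/1173 ≈ 4.177 in
Ia = 0.2S: 0.2·4.177 = 0.835 in (exactly 980/1173)
Since P=7.360 > Ia=0.835: effective rainfall P−Ia = 191332/29325 in
Q = (191332/29325)²/((191332/29325) + 4900/1173) = (36607934224/859955625)/(313832/29325) = 4575991778/1150390425 in ≈ 3.978 in

Q = 4575991778/1150390425 in ≈ 3.978 in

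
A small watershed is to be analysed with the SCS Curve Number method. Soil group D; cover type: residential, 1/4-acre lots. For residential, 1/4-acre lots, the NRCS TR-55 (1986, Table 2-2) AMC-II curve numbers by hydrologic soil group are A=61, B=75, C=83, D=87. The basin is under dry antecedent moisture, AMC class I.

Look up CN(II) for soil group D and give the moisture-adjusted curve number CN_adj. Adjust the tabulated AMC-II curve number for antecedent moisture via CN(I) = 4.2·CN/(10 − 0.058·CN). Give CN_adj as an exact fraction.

NRCS table: residential, 1/4-acre lots, soil group D → CN(II) = 87
Dry (AMC I): CN(I) = 4.2·87/(10 − 0.058·87) = (1827/5)/(2477/500) = 182700/2477 ≈ 73.759

CN_adj = 182700/2477 ≈ 73.759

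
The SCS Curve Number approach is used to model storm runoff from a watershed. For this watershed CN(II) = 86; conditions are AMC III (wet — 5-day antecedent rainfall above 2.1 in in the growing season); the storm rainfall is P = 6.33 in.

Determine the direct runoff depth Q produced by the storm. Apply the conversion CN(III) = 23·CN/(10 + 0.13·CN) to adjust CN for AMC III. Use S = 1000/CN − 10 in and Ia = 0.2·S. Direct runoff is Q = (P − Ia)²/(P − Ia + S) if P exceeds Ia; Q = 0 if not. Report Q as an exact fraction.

Q = 374589289369/67453459300 in ≈ 5.553 in

CN(III) from CN(II)=86: (23·86)/(10 + 0.13·86) = 98900/1059 ≈ 93.390
S = 1000/(98900/1059) − 10 = 700/989 in ≈ 0.708 in
Initial abstraction Ia = S/5 = (700/989)/5 = 140/989 ≈ 0.142 in
P − Ia = 6.330 − 0.142 = 612037/98900 ≈ 6.188 in (> 0, runoff occurs)
Q = (612037/98900)²/((612037/98900) + 700/989) = (374589289369/9781210000)/(682037/98900) = 374589289369/67453459300 in ≈ 5.553 in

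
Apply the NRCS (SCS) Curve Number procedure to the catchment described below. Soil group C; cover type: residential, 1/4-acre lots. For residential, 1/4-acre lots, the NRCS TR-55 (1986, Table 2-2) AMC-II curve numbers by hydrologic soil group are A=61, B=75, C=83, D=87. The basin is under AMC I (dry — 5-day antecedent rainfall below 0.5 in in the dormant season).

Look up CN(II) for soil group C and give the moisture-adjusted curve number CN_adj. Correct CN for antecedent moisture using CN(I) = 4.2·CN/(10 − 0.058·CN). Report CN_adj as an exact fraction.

CN_adj = 174300/2593 ≈ 67.219

NRCS table: residential, 1/4-acre lots, soil group C → CN(II) = 83
CN(I) from CN(II)=83: (4.2·83)/(10 − 0.058·83) = 174300/2593 ≈ 67.219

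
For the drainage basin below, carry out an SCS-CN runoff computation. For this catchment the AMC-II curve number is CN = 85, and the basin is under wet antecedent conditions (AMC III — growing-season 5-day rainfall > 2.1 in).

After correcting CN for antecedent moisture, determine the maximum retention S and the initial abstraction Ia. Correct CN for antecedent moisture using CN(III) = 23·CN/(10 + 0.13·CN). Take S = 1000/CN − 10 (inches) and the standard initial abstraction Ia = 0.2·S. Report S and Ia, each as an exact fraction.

Wet (AMC III): CN(III) = 23·85/(10 + 0.13·85) = 1955/(421/20) = 39100/421 ≈ 92.874
Max retention: S = 1000/(39100/421) − 10 = 300/391 in (≈ 0.767 in)
Ia = 0.2S: 0.2·0.767 = 0.153 in (exactly 60/391)

S = 300/391 in ≈ 0.767 in; Ia = 60/391 in ≈ 0.153 in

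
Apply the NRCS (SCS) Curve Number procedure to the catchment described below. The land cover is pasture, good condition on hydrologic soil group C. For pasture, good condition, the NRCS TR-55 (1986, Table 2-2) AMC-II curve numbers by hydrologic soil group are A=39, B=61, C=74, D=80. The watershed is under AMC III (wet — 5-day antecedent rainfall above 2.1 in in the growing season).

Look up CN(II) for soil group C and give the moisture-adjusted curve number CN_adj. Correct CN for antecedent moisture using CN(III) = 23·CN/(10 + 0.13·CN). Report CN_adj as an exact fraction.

CN_adj = 85100/981 ≈ 86.748

NRCS table: pasture, good condition, soil group C → CN(II) = 74
Wet (AMC III): CN(III) = 23·74/(10 + 0.13·74) = 1702/(981/50) = 85100/981 ≈ 86.748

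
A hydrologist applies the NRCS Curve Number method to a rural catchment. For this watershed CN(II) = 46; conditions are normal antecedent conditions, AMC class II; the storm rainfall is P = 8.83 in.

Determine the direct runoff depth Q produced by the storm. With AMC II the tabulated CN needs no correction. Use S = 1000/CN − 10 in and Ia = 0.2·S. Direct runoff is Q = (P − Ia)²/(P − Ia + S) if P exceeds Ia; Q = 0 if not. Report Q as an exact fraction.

Average conditions: CN = 46 (no AMC adjustment).
S = 1000/46 − 10 = 270/23 in ≈ 11.739 in
Ia = 0.2S: 0.2·11.739 = 2.348 in (exactly 54/23)
Excess rainfall: 8.830 − 2.348 = 6.482 in; P > Ia so Q > 0
Runoff Q = (P−Ia)²/(P−Ia+S) = (6.482)²/(6.482+11.739) = 222278281/96390700 ≈ 2.306 in

Q = 222278281/96390700 in ≈ 2.306 in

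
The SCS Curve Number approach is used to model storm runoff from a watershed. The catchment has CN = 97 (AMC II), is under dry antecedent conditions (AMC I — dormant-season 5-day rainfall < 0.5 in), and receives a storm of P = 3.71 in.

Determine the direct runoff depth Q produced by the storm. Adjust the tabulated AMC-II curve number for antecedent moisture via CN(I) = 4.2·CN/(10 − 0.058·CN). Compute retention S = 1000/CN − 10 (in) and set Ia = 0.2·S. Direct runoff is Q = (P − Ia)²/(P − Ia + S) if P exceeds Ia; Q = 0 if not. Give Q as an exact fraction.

Q = 58519964281/19820621100 in ≈ 2.952 in

Adjust CN=97 to AMC I: 4.2·97/(10 − 0.058·97) → (2037/5) ÷ (2187/500) = 67900/729 ≈ 93.141
S = 1000/(67900/729) − 10 = 500/679 in ≈ 0.736 in
Ia = 0.2·(500/679) = 100/679 in ≈ 0.147 in
Excess rainfall: 3.710 − 0.147 = 3.563 in; P > Ia so Q > 0
Runoff Q = (P−Ia)²/(P−Ia+S) = (3.563)²/(3.563+0.736) = 58519964281/19820621100 ≈ 2.952 in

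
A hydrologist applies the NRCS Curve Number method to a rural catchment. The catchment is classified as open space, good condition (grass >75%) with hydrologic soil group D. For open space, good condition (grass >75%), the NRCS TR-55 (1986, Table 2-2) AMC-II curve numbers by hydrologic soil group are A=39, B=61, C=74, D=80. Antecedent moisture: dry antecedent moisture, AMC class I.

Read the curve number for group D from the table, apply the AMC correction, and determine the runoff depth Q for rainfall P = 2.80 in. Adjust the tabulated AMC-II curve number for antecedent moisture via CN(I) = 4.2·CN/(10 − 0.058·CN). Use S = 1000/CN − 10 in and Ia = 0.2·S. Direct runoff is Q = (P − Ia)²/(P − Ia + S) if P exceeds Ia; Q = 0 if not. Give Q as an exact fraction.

Q = 28561/83370 in ≈ 0.343 in

NRCS table: open space, good condition (grass >75%), soil group D → CN(II) = 80
Adjust CN=80 to AMC I: 4.2·80/(10 − 0.058·80) → 336 ÷ (134/25) = 4200/67 ≈ 62.687
Max retention: S = 1000/(4200/67) − 10 = 125/21 in (≈ 5.952 in)
Initial abstraction Ia = S/5 = (125/21)/5 = 25/21 ≈ 1.190 in
Since P=2.800 > Ia=1.190: effective rainfall P−Ia = 169/105 in
Q = (169/105)²/((169/105) + 125/21) = (28561/11025)/(794/105) = 28561/83370 in ≈ 0.343 in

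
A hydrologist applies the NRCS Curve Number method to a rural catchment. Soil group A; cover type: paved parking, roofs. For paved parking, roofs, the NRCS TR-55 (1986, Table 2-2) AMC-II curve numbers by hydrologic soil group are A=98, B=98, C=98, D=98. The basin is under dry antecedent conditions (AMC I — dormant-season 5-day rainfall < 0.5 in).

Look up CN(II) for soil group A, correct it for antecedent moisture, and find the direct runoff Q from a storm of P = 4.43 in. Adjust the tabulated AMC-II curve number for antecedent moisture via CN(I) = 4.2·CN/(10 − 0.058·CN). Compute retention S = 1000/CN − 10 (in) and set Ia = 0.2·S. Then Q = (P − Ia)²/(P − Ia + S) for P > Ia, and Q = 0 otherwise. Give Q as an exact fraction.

Q = 198779547409/51022656300 in ≈ 3.896 in

NRCS table: paved parking, roofs, soil group A → CN(II) = 98
Adjust CN=98 to AMC I: 4.2·98/(10 − 0.058·98) → (2058/5) ÷ (1079/250) = 102900/1079 ≈ 95.366
Max retention: S = 1000/(102900/1079) − 10 = 500/1029 in (≈ 0.486 in)
Initial abstraction Ia = S/5 = (500/1029)/5 = 100/1029 ≈ 0.097 in
Excess rainfall: 4.430 − 0.097 = 4.333 in; P > Ia so Q > 0
Q: (445847/102900)² ÷ (495847/102900) = 198779547409/51022656300 in (≈ 3.896 in)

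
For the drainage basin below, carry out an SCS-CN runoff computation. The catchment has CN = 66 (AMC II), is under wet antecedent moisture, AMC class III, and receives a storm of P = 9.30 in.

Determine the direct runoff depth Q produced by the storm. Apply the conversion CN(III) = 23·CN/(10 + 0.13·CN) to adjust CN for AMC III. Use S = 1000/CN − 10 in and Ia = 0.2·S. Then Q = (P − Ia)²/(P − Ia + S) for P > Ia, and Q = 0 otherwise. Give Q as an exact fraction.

CN(III) from CN(II)=66: (23·66)/(10 + 0.13·66) = 75900/929 ≈ 81.701
S = 1000/(75900/929) − 10 = 1700/759 in ≈ 2.240 in
Ia = 0.2S: 0.2·2.240 = 0.448 in (exactly 340/759)
Since P=9.300 > Ia=0.448: effective rainfall P−Ia = 67187/7590 in
Runoff Q = (P−Ia)²/(P−Ia+S) = (8.852)²/(8.852+2.240) = 4514092969/638979330 ≈ 7.065 in

Q = 4514092969/638979330 in ≈ 7.065 in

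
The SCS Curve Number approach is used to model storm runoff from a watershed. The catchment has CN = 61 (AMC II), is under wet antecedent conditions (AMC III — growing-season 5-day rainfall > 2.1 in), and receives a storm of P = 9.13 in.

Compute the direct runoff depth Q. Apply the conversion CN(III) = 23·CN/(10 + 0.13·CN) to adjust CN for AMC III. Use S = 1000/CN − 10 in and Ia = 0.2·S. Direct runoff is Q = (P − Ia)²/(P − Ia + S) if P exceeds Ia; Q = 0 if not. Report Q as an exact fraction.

Q = 1447062237721/223489341700 in ≈ 6.475 in

Adjust CN=61 to AMC III: 23·61/(10 + 0.13·61) → 1403 ÷ (1793/100) = 140300/1793 ≈ 78.249
Retention S: 1000/CN − 10 with CN=78.249 → S = 3900/1403 ≈ 2.780 in
Ia = 0.2·(3900/1403) = 780/1403 in ≈ 0.556 in
Excess rainfall: 9.130 − 0.556 = 8.574 in; P > Ia so Q > 0
Runoff Q = (P−Ia)²/(P−Ia+S) = (8.574)²/(8.574+2.780) = 1447062237721/223489341700 ≈ 6.475 in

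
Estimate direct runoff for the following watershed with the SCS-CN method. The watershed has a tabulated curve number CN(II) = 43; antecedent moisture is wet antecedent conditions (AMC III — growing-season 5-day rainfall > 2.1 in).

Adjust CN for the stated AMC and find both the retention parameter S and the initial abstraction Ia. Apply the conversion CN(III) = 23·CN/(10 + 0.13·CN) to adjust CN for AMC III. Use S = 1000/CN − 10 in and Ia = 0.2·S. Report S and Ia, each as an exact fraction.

S = 5700/989 in ≈ 5.763 in; Ia = 1140/989 in ≈ 1.153 in

CN(III) from CN(II)=43: (23·43)/(10 + 0.13·43) = 98900/1559 ≈ 63.438
S = 1000/(98900/1559) − 10 = 5700/989 in ≈ 5.763 in
Ia = 0.2S: 0.2·5.763 = 1.153 in (exactly 1140/989)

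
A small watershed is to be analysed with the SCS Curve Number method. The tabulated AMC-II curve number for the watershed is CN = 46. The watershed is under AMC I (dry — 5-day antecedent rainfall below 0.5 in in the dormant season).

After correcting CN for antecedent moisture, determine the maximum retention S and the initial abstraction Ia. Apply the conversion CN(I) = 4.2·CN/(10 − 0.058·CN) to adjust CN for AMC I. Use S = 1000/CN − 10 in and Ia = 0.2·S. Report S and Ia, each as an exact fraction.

Adjust CN=46 to AMC I: 4.2·46/(10 − 0.058·46) → (966/5) ÷ (1833/250) = 16100/611 ≈ 26.350
Max retention: S = 1000/(16100/611) − 10 = 4500/161 in (≈ 27.950 in)
Ia = 0.2S: 0.2·27.950 = 5.590 in (exactly 900/161)

S = 4500/161 in ≈ 27.950 in; Ia = 900/161 in ≈ 5.590 in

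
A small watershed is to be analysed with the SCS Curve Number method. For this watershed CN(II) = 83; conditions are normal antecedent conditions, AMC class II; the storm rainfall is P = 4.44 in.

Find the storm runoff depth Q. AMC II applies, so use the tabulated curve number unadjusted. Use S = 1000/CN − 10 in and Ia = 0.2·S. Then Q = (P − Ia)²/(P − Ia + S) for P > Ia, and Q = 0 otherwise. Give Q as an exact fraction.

CN(II) = 83; AMC II needs no correction.
S = 1000/83 − 10 = 170/83 in ≈ 2.048 in
Ia = 0.2·(170/83) = 34/83 in ≈ 0.410 in
Since P=4.440 > Ia=0.410: effective rainfall P−Ia = 8363/2075 in
Q: (8363/2075)² ÷ (12613/2075) = 69939769/26171975 in (≈ 2.672 in)

Q = 69939769/26171975 in ≈ 2.672 in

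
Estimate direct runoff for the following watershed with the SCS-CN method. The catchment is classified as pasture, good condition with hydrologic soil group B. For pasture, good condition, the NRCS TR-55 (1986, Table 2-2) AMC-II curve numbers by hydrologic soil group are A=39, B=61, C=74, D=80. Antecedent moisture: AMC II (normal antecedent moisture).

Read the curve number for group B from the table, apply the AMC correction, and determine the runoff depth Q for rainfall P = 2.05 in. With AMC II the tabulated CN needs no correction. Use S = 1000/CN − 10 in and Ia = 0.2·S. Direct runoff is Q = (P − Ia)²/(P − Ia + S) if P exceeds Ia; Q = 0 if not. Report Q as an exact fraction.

Q = 885481/10664020 in ≈ 0.083 in

NRCS table: pasture, good condition, soil group B → CN(II) = 61
AMC II — tabulated CN = 61 applies directly.
Retention S: 1000/CN − 10 with CN=61.000 → S = 390/61 ≈ 6.393 in
Ia = 0.2·(390/61) = 78/61 in ≈ 1.279 in
Since P=2.050 > Ia=1.279: effective rainfall P−Ia = 941/1220 in
Q: (941/1220)² ÷ (8741/1220) = 885481/10664020 in (≈ 0.083 in)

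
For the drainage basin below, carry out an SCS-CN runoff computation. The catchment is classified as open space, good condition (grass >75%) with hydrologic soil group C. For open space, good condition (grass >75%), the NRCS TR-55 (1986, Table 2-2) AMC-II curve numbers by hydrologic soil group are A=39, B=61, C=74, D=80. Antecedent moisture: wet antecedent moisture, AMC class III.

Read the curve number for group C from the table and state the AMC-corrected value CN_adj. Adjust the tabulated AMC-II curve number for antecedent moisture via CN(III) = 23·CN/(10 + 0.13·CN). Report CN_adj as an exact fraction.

CN_adj = 85100/981 ≈ 86.748

NRCS table: open space, good condition (grass >75%), soil group C → CN(II) = 74
CN(III) from CN(II)=74: (23·74)/(10 + 0.13·74) = 85100/981 ≈ 86.748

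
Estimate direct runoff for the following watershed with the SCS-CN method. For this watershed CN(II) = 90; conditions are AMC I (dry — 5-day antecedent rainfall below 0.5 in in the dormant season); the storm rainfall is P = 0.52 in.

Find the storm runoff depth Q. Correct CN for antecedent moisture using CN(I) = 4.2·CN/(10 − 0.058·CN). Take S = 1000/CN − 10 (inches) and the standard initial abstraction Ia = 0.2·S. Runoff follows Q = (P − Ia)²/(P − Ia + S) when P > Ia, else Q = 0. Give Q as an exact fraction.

Q = 0 in ≈ 0.000 in

CN(I) from CN(II)=90: (4.2·90)/(10 − 0.058·90) = 18900/239 ≈ 79.079
S = 1000/(18900/239) − 10 = 500/189 in ≈ 2.646 in
Ia = 0.2·(500/189) = 100/189 in ≈ 0.529 in
P = 0.520 ≤ Ia = 0.529 in: entire storm abstracted, Q = 0.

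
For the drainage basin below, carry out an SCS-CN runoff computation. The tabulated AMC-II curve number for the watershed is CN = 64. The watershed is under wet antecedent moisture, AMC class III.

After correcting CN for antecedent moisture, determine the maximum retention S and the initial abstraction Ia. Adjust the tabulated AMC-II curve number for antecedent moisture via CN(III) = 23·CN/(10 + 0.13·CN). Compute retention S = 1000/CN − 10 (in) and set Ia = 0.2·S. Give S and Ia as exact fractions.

S = 225/92 in ≈ 2.446 in; Ia = 45/92 in ≈ 0.489 in

Wet (AMC III): CN(III) = 23·64/(10 + 0.13·64) = 1472/(458/25) = 18400/229 ≈ 80.349
S = 1000/(18400/229) − 10 = 225/92 in ≈ 2.446 in
Ia = 0.2S: 0.2·2.446 = 0.489 in (exactly 45/92)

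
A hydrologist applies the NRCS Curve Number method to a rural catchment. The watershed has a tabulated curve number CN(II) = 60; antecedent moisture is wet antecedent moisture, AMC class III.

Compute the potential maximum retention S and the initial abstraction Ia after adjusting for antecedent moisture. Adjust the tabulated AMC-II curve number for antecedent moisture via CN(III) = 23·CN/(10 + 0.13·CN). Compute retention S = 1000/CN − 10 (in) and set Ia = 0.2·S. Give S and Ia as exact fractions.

S = 200/69 in ≈ 2.899 in; Ia = 40/69 in ≈ 0.580 in

Adjust CN=60 to AMC III: 23·60/(10 + 0.13·60) → 1380 ÷ (89/5) = 6900/89 ≈ 77.528
Retention S: 1000/CN − 10 with CN=77.528 → S = 200/69 ≈ 2.899 in
Initial abstraction Ia = S/5 = (200/69)/5 = 40/69 ≈ 0.580 in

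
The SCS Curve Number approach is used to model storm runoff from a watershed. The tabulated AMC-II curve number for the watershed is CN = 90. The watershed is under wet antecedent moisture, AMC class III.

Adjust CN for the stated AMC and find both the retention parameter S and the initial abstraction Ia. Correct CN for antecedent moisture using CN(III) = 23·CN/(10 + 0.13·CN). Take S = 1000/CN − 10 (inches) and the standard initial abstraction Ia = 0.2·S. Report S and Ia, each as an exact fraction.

S = 100/207 in ≈ 0.483 in; Ia = 20/207 in ≈ 0.097 in

CN(III) from CN(II)=90: (23·90)/(10 + 0.13·90) = 20700/217 ≈ 95.392
S = 1000/(20700/217) − 10 = 100/207 in ≈ 0.483 in
Initial abstraction Ia = S/5 = (100/207)/5 = 20/207 ≈ 0.097 in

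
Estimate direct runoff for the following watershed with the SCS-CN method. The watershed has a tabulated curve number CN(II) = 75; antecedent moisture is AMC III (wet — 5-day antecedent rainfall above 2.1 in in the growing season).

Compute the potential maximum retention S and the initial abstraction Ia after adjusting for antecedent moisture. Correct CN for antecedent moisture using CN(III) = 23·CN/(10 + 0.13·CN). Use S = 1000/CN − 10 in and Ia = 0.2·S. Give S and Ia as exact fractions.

Adjust CN=75 to AMC III: 23·75/(10 + 0.13·75) → 1725 ÷ (79/4) = 6900/79 ≈ 87.342
Max retention: S = 1000/(6900/79) − 10 = 100/69 in (≈ 1.449 in)
Ia = 0.2·(100/69) = 20/69 in ≈ 0.290 in

S = 100/69 in ≈ 1.449 in; Ia = 20/69 in ≈ 0.290 in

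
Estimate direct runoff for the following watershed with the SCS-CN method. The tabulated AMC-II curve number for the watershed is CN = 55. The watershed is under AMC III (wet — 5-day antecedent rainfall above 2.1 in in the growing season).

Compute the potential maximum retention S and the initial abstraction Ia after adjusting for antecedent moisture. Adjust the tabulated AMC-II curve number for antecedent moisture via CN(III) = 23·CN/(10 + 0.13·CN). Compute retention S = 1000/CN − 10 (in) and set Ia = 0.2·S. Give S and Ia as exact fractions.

Adjust CN=55 to AMC III: 23·55/(10 + 0.13·55) → 1265 ÷ (343/20) = 25300/343 ≈ 73.761
Max retention: S = 1000/(25300/343) − 10 = 900/253 in (≈ 3.557 in)
Ia = 0.2·(900/253) = 180/253 in ≈ 0.711 in

S = 900/253 in ≈ 3.557 in; Ia = 180/253 in ≈ 0.711 in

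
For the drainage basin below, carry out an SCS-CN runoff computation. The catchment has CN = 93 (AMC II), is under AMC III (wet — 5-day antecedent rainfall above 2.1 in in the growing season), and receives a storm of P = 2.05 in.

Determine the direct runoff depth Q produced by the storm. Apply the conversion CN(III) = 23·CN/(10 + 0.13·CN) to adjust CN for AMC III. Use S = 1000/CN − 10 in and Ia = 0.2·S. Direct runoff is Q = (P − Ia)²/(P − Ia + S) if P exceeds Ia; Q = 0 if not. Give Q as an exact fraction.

Q = 7207840201/4230899220 in ≈ 1.704 in

Wet (AMC III): CN(III) = 23·93/(10 + 0.13·93) = 2139/(2209/100) = 213900/2209 ≈ 96.831
Retention S: 1000/CN − 10 with CN=96.831 → S = 700/2139 ≈ 0.327 in
Ia = 0.2S: 0.2·0.327 = 0.065 in (exactly 140/2139)
Excess rainfall: 2.050 − 0.065 = 1.985 in; P > Ia so Q > 0
Runoff Q = (P−Ia)²/(P−Ia+S) = (1.985)²/(1.985+0.327) = 7207840201/4230899220 ≈ 1.704 in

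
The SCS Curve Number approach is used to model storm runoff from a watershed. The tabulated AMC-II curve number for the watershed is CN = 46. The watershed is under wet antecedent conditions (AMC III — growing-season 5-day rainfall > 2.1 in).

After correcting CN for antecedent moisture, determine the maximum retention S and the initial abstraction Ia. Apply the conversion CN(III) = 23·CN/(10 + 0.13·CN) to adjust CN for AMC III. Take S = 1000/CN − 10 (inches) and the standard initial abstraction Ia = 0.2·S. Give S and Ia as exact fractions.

CN(III) from CN(II)=46: (23·46)/(10 + 0.13·46) = 52900/799 ≈ 66.208
Retention S: 1000/CN − 10 with CN=66.208 → S = 2700/529 ≈ 5.104 in
Ia = 0.2·(2700/529) = 540/529 in ≈ 1.021 in

S = 2700/529 in ≈ 5.104 in; Ia = 540/529 in ≈ 1.021 in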